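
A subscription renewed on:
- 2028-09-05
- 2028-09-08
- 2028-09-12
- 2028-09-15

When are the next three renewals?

2028-09-19, 2028-09-22, 2028-09-26

Every event lands on a Tuesday or Friday (gaps cycle 3, 4, 3).
So the schedule is: every Tuesday and Friday.
Next Tuesday: 2028-09-19.
Next Friday: 2028-09-22.
Next Tuesday: 2028-09-26.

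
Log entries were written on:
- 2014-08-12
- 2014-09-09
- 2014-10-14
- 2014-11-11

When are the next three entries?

2014-12-09, 2015-01-13, 2015-02-10

All dates are Tuesdays, 28, 35, 28 days apart.
Specifically, the 2nd Tuesday of each month.
December 2014 — 2nd Tuesday is 2014-12-09.
2nd Tuesday of January 2015: 2015-01-13.
February 2015 — 2nd Tuesday is 2015-02-10.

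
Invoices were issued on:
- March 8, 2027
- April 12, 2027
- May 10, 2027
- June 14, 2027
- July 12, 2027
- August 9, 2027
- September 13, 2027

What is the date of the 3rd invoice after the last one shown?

Gaps: 35, 28, 35, 28, 28, 35 days — a mix of 28 and 35. Every date is a Monday.
Each is the 2nd Monday of its month.
October 2027 — 2nd Monday is October 11, 2027.
2nd Monday of November 2027: November 8, 2027.
2nd Monday of December 2027: December 13, 2027.

December 13, 2027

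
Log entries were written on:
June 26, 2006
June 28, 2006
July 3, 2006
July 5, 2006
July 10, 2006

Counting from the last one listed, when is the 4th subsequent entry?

Every event lands on a Monday or Wednesday (gaps cycle 2, 5, 2, 5).
So the schedule is: every Monday and Wednesday.
The following Wednesday is July 12, 2006.
The following Monday is July 17, 2006.
Next Wednesday: July 19, 2006.
The following Monday is July 24, 2006.

July 24, 2006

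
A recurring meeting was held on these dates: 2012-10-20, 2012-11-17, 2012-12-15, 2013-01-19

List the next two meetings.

Gaps: 28, 28, 35 days — a mix of 28 and 35. Every date is a Saturday.
Each is the 3rd Saturday of its month.
February 2013 — 3rd Saturday is 2013-02-16.
March 2013 — 3rd Saturday is 2013-03-16.

2013-02-16, 2013-03-16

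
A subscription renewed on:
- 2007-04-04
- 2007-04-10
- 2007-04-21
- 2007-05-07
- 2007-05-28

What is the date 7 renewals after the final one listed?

2008-03-10

Intervals are 6, 11, 16, 21 days — an arithmetic progression with common difference 5.
Next gap: 26 days. 2007-05-28 + 26 days = 2007-06-23.
Next gap: 31 days. 2007-06-23 + 31 days = 2007-07-24.
Next gap: 36 days. 2007-07-24 + 36 days = 2007-08-29.
Next gap: 41 days. 2007-08-29 + 41 days = 2007-10-09.
Next gap: 46 days. 2007-10-09 + 46 days = 2007-11-24.
Next gap: 51 days. 2007-11-24 + 51 days = 2008-01-14.
Next gap: 56 days. 2008-01-14 + 56 days = 2008-03-10.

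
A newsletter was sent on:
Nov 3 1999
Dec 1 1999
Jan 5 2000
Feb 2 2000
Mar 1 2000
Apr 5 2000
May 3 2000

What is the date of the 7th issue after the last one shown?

Dec 6 2000

All dates are Wednesdays, 28, 35, 28, 28, 35, 28 days apart.
Specifically, the 1st Wednesday of each month.
1st Wednesday of June 2000: Jun 7 2000.
1st Wednesday of July 2000: Jul 5 2000.
August 2000 — 1st Wednesday is Aug 2 2000.
1st Wednesday of September 2000: Sep 6 2000.
1st Wednesday of October 2000: Oct 4 2000.
November 2000 — 1st Wednesday is Nov 1 2000.
1st Wednesday of December 2000: Dec 6 2000.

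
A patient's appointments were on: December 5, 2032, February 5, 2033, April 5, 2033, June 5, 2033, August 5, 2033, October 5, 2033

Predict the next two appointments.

December 5, 2033; February 5, 2034

The day-of-month is always 5 (62, 59, 61, 61, 61 days between events).
So this recurs on the 5th of every 2 months.
December 2033: December 5, 2033.
February 2034: February 5, 2034.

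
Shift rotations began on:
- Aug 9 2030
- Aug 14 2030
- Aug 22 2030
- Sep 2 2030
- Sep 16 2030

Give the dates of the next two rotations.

Oct 3 2030, Oct 23 2030

The spacing grows by 3 each time: 5, 8, 11, 14 days.
Next gap: 17 days. Sep 16 2030 + 17 days = Oct 3 2030.
Next gap: 20 days. Oct 3 2030 + 20 days = Oct 23 2030.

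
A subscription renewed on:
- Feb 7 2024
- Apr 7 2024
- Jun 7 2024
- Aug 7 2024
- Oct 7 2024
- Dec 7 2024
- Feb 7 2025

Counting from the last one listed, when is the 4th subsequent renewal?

Oct 7 2025

Gaps: 60, 61, 61, 61, 61, 62 days — not constant. Every event is on the 7th of the month.
Pattern: the 7th of every 2 months.
April 2025: Apr 7 2025.
June 2025: Jun 7 2025.
Next: August 2025 → Aug 7 2025.
Next: October 2025 → Oct 7 2025.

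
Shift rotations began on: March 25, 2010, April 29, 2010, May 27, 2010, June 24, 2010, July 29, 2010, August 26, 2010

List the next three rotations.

September 30, 2010; October 28, 2010; November 25, 2010

These are Thursdays with 35, 28, 28, 35, 28-day gaps.
Each is the final Thursday of its month — April 29, 2010 is past the 28th, so '4th Thursday' doesn't fit.
Last Thursday of September 2010: September 30, 2010.
October 2010 ends with Thursday October 28, 2010.
Last Thursday of November 2010: November 25, 2010.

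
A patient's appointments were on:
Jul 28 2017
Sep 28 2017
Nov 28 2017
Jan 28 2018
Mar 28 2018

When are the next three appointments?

May 28 2018, Jul 28 2018, Sep 28 2018

Gaps: 62, 61, 61, 59 days — not constant. Every event is on the 28th of the month.
Pattern: the 28th of every 2 months.
Next: May 2018 → May 28 2018.
Next: July 2018 → Jul 28 2018.
September 2018: Sep 28 2018.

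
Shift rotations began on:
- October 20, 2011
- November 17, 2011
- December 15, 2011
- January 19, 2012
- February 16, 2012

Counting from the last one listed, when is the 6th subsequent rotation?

All dates are Thursdays, 28, 28, 35, 28 days apart.
Specifically, the 3rd Thursday of each month.
3rd Thursday of March 2012: March 15, 2012.
3rd Thursday of April 2012: April 19, 2012.
May 2012 — 3rd Thursday is May 17, 2012.
June 2012 — 3rd Thursday is June 21, 2012.
3rd Thursday of July 2012: July 19, 2012.
August 2012 — 3rd Thursday is August 16, 2012.

August 16, 2012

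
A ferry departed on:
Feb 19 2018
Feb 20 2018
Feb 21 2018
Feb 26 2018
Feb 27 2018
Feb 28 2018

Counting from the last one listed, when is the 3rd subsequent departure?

Gaps: 1, 1, 5, 1, 1 days — not constant, but cyclic with period 3.
The events fall on every Monday, Tuesday and Wednesday.
Next Monday: Mar 5 2018.
Next Tuesday: Mar 6 2018.
Next Wednesday: Mar 7 2018.

Mar 7 2018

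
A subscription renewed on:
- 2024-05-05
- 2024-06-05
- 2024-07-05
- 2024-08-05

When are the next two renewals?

The day-of-month is always 5 (31, 30, 31 days between events).
So this recurs on the 5th of each month.
September 2024: 2024-09-05.
Next: October 2024 → 2024-10-05.

2024-09-05, 2024-10-05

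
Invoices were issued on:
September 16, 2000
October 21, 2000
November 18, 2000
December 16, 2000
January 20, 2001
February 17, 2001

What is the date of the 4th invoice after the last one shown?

June 16, 2001

All dates are Saturdays, 35, 28, 28, 35, 28 days apart.
Specifically, the 3rd Saturday of each month.
March 2001 — 3rd Saturday is March 17, 2001.
3rd Saturday of April 2001: April 21, 2001.
3rd Saturday of May 2001: May 19, 2001.
June 2001 — 3rd Saturday is June 16, 2001.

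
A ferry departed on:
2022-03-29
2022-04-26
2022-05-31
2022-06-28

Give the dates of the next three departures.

2022-07-26, 2022-08-30, 2022-09-27

All Tuesdays; the gaps (28, 35, 28) vary with month length.
This is the last Tuesday of each month.
Last Tuesday of July 2022: 2022-07-26.
August 2022 ends with Tuesday 2022-08-30.
September 2022 ends with Tuesday 2022-09-27.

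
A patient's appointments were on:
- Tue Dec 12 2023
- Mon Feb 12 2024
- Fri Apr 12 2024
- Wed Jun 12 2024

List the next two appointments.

Mon Aug 12 2024, Sat Oct 12 2024

The day-of-month is always 12 (62, 60, 61 days between events).
So this recurs on the 12th of every 2 months.
Next: August 2024 → Mon Aug 12 2024.
October 2024: Sat Oct 12 2024.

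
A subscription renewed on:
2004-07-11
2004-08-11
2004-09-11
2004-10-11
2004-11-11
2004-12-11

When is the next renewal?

Each date is the 11th; the gaps (31, 31, 30, 31, 30) track the month lengths.
The rule is the 11th of each month.
January 2005: 2005-01-11.

2005-01-11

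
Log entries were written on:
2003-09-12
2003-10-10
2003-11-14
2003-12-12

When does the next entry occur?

These are Fridays at 28- or 35-day spacing (28, 35, 28).
The pattern: 2nd Friday of the month.
2nd Friday of January 2004: 2004-01-09.

2004-01-09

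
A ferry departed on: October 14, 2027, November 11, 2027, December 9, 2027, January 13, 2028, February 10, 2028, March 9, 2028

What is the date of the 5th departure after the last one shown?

Gaps: 28, 28, 35, 28, 28 days — a mix of 28 and 35. Every date is a Thursday.
Each is the 2nd Thursday of its month.
2nd Thursday of April 2028: April 13, 2028.
May 2028 — 2nd Thursday is May 11, 2028.
June 2028 — 2nd Thursday is June 8, 2028.
2nd Thursday of July 2028: July 13, 2028.
2nd Thursday of August 2028: August 10, 2028.

August 10, 2028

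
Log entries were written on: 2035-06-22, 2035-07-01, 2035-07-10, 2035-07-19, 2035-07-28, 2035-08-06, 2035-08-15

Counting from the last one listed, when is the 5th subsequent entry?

2035-09-29

Every event comes 9 days after the last (9, 9, 9, 9, 9, 9).
2035-08-15 + 9 days = 2035-08-24.
2035-08-24 + 9 days = 2035-09-02.
2035-09-02 + 9 days = 2035-09-11.
2035-09-11 + 9 days = 2035-09-20.
2035-09-20 + 9 days = 2035-09-29.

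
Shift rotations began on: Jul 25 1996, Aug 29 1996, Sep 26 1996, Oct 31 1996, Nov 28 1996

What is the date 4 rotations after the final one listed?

All Thursdays; the gaps (35, 28, 35, 28) vary with month length.
This is the last Thursday of each month.
December 1996 ends with Thursday Dec 26 1996.
Last Thursday of January 1997: Jan 30 1997.
Last Thursday of February 1997: Feb 27 1997.
Last Thursday of March 1997: Mar 27 1997.

Mar 27 1997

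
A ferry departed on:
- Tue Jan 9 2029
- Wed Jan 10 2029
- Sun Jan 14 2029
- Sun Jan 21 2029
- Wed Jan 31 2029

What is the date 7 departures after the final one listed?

Wed Jul 4 2029

The spacing grows by 3 each time: 1, 4, 7, 10 days.
Next gap: 13 days. Wed Jan 31 2029 + 13 days = Tue Feb 13 2029.
Next gap: 16 days. Tue Feb 13 2029 + 16 days = Thu Mar 1 2029.
Next gap: 19 days. Thu Mar 1 2029 + 19 days = Tue Mar 20 2029.
Next gap: 22 days. Tue Mar 20 2029 + 22 days = Wed Apr 11 2029.
Next gap: 25 days. Wed Apr 11 2029 + 25 days = Sun May 6 2029.
Next gap: 28 days. Sun May 6 2029 + 28 days = Sun Jun 3 2029.
Next gap: 31 days. Sun Jun 3 2029 + 31 days = Wed Jul 4 2029.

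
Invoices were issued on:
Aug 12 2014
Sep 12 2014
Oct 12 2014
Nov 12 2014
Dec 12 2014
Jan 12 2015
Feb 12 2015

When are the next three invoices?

Each date is the 12th; the gaps (31, 30, 31, 30, 31, 31) track the month lengths.
The rule is the 12th of each month.
March 2015: Mar 12 2015.
April 2015: Apr 12 2015.
May 2015: May 12 2015.

Mar 12 2015, Apr 12 2015, May 12 2015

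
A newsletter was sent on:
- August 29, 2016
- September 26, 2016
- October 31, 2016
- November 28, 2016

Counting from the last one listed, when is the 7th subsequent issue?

These are Mondays with 28, 35, 28-day gaps.
Each is the final Monday of its month — August 29, 2016 is past the 28th, so '4th Monday' doesn't fit.
December 2016 ends with Monday December 26, 2016.
Last Monday of January 2017: January 30, 2017.
February 2017 ends with Monday February 27, 2017.
Last Monday of March 2017: March 27, 2017.
Last Monday of April 2017: April 24, 2017.
May 2017 ends with Monday May 29, 2017.
June 2017 ends with Monday June 26, 2017.

June 26, 2017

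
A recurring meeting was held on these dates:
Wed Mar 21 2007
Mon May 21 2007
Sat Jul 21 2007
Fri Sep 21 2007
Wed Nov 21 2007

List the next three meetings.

Mon Jan 21 2008, Fri Mar 21 2008, Wed May 21 2008

Gaps: 61, 61, 62, 61 days — not constant. Every event is on the 21st of the month.
Pattern: the 21st of every 2 months.
Next: January 2008 → Mon Jan 21 2008.
March 2008: Fri Mar 21 2008.
Next: May 2008 → Wed May 21 2008.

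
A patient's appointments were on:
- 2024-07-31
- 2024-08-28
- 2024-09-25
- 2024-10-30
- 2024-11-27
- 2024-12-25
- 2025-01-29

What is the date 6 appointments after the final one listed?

These are Wednesdays with 28, 28, 35, 28, 28, 35-day gaps.
Each is the final Wednesday of its month — 2024-07-31 is past the 28th, so '4th Wednesday' doesn't fit.
February 2025 ends with Wednesday 2025-02-26.
March 2025 ends with Wednesday 2025-03-26.
Last Wednesday of April 2025: 2025-04-30.
Last Wednesday of May 2025: 2025-05-28.
Last Wednesday of June 2025: 2025-06-25.
July 2025 ends with Wednesday 2025-07-30.

2025-07-30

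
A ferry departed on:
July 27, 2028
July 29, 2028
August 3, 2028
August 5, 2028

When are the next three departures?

Every event lands on a Thursday or Saturday (gaps cycle 2, 5, 2).
So the schedule is: every Thursday and Saturday.
The following Thursday is August 10, 2028.
The following Saturday is August 12, 2028.
The following Thursday is August 17, 2028.

August 10, 2028; August 12, 2028; August 17, 2028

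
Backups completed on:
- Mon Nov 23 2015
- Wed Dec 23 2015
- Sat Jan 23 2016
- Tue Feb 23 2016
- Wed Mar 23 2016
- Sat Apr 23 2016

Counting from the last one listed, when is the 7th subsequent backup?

Gaps: 30, 31, 31, 29, 31 days — not constant. Every event is on the 23rd of the month.
Pattern: the 23rd of each month.
May 2016: Mon May 23 2016.
June 2016: Thu Jun 23 2016.
Next: July 2016 → Sat Jul 23 2016.
Next: August 2016 → Tue Aug 23 2016.
Next: September 2016 → Fri Sep 23 2016.
October 2016: Sun Oct 23 2016.
Next: November 2016 → Wed Nov 23 2016.

Wed Nov 23 2016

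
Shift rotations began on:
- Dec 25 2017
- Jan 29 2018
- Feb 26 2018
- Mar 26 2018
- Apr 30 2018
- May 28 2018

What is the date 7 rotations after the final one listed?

Dec 31 2018

Every date is a Monday; gaps 35, 28, 28, 35, 28 days.
Each is the last Monday of its month (at least one falls on the 29th or later, ruling out '4th Monday').
Last Monday of June 2018: Jun 25 2018.
July 2018 ends with Monday Jul 30 2018.
August 2018 ends with Monday Aug 27 2018.
Last Monday of September 2018: Sep 24 2018.
Last Monday of October 2018: Oct 29 2018.
Last Monday of November 2018: Nov 26 2018.
Last Monday of December 2018: Dec 31 2018.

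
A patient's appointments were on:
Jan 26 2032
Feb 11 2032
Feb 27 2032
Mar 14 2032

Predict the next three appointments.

Mar 30 2032, Apr 15 2032, May 1 2032

The spacing is 16, 16, 16 days — always 16 days.
Mar 14 2032 + 16 days = Mar 30 2032.
Mar 30 2032 + 16 days = Apr 15 2032.
Apr 15 2032 + 16 days = May 1 2032.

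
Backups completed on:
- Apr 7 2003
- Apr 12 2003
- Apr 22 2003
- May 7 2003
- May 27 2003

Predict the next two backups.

Jun 21 2003, Jul 21 2003

Gaps: 5, 10, 15, 20 days — each gap is 5 larger than the previous one.
Next gap: 25 days. May 27 2003 + 25 days = Jun 21 2003.
Next gap: 30 days. Jun 21 2003 + 30 days = Jul 21 2003.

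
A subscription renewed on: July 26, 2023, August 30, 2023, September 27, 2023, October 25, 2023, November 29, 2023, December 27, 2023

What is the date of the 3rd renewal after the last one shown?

March 27, 2024

All Wednesdays; the gaps (35, 28, 28, 35, 28) vary with month length.
This is the last Wednesday of each month.
Last Wednesday of January 2024: January 31, 2024.
Last Wednesday of February 2024: February 28, 2024.
March 2024 ends with Wednesday March 27, 2024.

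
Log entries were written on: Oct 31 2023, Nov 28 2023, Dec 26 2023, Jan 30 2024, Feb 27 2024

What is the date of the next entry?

Mar 26 2024

Every date is a Tuesday; gaps 28, 28, 35, 28 days.
Each is the last Tuesday of its month (at least one falls on the 29th or later, ruling out '4th Tuesday').
March 2024 ends with Tuesday Mar 26 2024.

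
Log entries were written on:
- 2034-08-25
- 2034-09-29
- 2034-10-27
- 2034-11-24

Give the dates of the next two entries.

All Fridays; the gaps (35, 28, 28) vary with month length.
This is the last Friday of each month.
December 2034 ends with Friday 2034-12-29.
Last Friday of January 2035: 2035-01-26.

2034-12-29, 2035-01-26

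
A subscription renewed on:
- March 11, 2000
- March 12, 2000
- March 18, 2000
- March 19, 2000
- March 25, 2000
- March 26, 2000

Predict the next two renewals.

The gap pattern 1, 6, 1, 6, 1 repeats every 2 events.
These are the Saturdays and Sundays of each week.
The following Saturday is April 1, 2000.
Next Sunday: April 2, 2000.

April 1, 2000; April 2, 2000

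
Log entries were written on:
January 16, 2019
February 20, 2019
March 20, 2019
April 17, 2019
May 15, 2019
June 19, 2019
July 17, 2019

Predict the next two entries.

All dates are Wednesdays, 35, 28, 28, 28, 35, 28 days apart.
Specifically, the 3rd Wednesday of each month.
August 2019 — 3rd Wednesday is August 21, 2019.
September 2019 — 3rd Wednesday is September 18, 2019.

August 21, 2019; September 18, 2019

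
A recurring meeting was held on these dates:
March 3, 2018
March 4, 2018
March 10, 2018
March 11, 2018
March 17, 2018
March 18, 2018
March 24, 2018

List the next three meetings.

Gaps: 1, 6, 1, 6, 1, 6 days — not constant, but cyclic with period 2.
The events fall on every Saturday and Sunday.
The following Sunday is March 25, 2018.
The following Saturday is March 31, 2018.
The following Sunday is April 1, 2018.

March 25, 2018; March 31, 2018; April 1, 2018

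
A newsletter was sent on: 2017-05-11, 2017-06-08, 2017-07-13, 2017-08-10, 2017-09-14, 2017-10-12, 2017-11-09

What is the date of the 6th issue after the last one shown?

2018-05-10

Gaps: 28, 35, 28, 35, 28, 28 days — a mix of 28 and 35. Every date is a Thursday.
Each is the 2nd Thursday of its month.
December 2017 — 2nd Thursday is 2017-12-14.
January 2018 — 2nd Thursday is 2018-01-11.
2nd Thursday of February 2018: 2018-02-08.
2nd Thursday of March 2018: 2018-03-08.
April 2018 — 2nd Thursday is 2018-04-12.
2nd Thursday of May 2018: 2018-05-10.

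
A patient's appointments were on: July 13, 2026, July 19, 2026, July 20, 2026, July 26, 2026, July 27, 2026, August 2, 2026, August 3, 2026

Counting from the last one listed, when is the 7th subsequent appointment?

Every event lands on a Monday or Sunday (gaps cycle 6, 1, 6, 1, 6, 1).
So the schedule is: every Monday and Sunday.
The following Sunday is August 9, 2026.
Next Monday: August 10, 2026.
Next Sunday: August 16, 2026.
The following Monday is August 17, 2026.
Next Sunday: August 23, 2026.
Next Monday: August 24, 2026.
Next Sunday: August 30, 2026.

August 30, 2026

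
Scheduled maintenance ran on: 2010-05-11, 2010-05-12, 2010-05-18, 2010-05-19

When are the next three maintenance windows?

The gap pattern 1, 6, 1 repeats every 2 events.
These are the Tuesdays and Wednesdays of each week.
The following Tuesday is 2010-05-25.
The following Wednesday is 2010-05-26.
Next Tuesday: 2010-06-01.

2010-05-25, 2010-05-26, 2010-06-01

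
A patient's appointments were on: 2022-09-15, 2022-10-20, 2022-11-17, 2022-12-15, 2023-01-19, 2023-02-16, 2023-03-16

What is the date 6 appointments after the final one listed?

2023-09-21

All dates are Thursdays, 35, 28, 28, 35, 28, 28 days apart.
Specifically, the 3rd Thursday of each month.
3rd Thursday of April 2023: 2023-04-20.
3rd Thursday of May 2023: 2023-05-18.
June 2023 — 3rd Thursday is 2023-06-15.
July 2023 — 3rd Thursday is 2023-07-20.
August 2023 — 3rd Thursday is 2023-08-17.
September 2023 — 3rd Thursday is 2023-09-21.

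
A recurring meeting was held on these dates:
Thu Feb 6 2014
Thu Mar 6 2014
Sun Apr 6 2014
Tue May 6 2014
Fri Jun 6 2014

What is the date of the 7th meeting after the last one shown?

Tue Jan 6 2015

Each date is the 6th; the gaps (28, 31, 30, 31) track the month lengths.
The rule is the 6th of each month.
July 2014: Sun Jul 6 2014.
Next: August 2014 → Wed Aug 6 2014.
September 2014: Sat Sep 6 2014.
Next: October 2014 → Mon Oct 6 2014.
Next: November 2014 → Thu Nov 6 2014.
December 2014: Sat Dec 6 2014.
Next: January 2015 → Tue Jan 6 2015.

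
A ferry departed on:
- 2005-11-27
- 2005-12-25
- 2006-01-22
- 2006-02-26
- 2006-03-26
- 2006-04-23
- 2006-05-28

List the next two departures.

2006-06-25, 2006-07-23

These are Sundays at 28- or 35-day spacing (28, 28, 35, 28, 28, 35).
The pattern: 4th Sunday of the month.
4th Sunday of June 2006: 2006-06-25.
4th Sunday of July 2006: 2006-07-23.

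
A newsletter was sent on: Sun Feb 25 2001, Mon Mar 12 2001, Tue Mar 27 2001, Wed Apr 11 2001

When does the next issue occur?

Thu Apr 26 2001

Gaps between consecutive events: 15, 15, 15 days — a constant 15-day interval.
Wed Apr 11 2001 + 15 days = Thu Apr 26 2001.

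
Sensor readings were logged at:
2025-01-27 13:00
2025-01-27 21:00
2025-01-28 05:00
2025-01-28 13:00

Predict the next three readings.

2025-01-28 21:00, 2025-01-29 05:00, 2025-01-29 13:00

Gaps: 8, 8, 8 hours — each event is 8 hours after the previous one.
2025-01-28 13:00 + 8 h = 2025-01-28 21:00.
2025-01-28 21:00 + 8 h = 2025-01-29 05:00.
2025-01-29 05:00 + 8 h = 2025-01-29 13:00.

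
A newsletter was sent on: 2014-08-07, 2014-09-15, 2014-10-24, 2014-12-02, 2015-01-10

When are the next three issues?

The spacing is 39, 39, 39, 39 days — always 39 days.
2015-01-10 + 39 days = 2015-02-18.
2015-02-18 + 39 days = 2015-03-29.
2015-03-29 + 39 days = 2015-05-07.

2015-02-18, 2015-03-29, 2015-05-07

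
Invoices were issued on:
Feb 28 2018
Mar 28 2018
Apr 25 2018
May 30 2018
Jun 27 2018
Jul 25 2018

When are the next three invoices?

Every date is a Wednesday; gaps 28, 28, 35, 28, 28 days.
Each is the last Wednesday of its month (at least one falls on the 29th or later, ruling out '4th Wednesday').
August 2018 ends with Wednesday Aug 29 2018.
September 2018 ends with Wednesday Sep 26 2018.
Last Wednesday of October 2018: Oct 31 2018.

Aug 29 2018, Sep 26 2018, Oct 31 2018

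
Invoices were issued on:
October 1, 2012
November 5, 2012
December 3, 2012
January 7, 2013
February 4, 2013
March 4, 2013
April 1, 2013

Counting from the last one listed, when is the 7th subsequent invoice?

All dates are Mondays, 35, 28, 35, 28, 28, 28 days apart.
Specifically, the 1st Monday of each month.
1st Monday of May 2013: May 6, 2013.
June 2013 — 1st Monday is June 3, 2013.
1st Monday of July 2013: July 1, 2013.
1st Monday of August 2013: August 5, 2013.
September 2013 — 1st Monday is September 2, 2013.
1st Monday of October 2013: October 7, 2013.
November 2013 — 1st Monday is November 4, 2013.

November 4, 2013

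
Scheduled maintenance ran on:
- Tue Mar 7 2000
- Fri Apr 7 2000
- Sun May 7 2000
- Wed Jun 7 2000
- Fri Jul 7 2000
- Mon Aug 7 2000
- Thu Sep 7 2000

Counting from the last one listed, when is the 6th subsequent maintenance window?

Wed Mar 7 2001

Each date is the 7th; the gaps (31, 30, 31, 30, 31, 31) track the month lengths.
The rule is the 7th of each month.
Next: October 2000 → Sat Oct 7 2000.
November 2000: Tue Nov 7 2000.
December 2000: Thu Dec 7 2000.
Next: January 2001 → Sun Jan 7 2001.
February 2001: Wed Feb 7 2001.
March 2001: Wed Mar 7 2001.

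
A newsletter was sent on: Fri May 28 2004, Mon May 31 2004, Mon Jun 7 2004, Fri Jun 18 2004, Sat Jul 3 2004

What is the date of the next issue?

Intervals are 3, 7, 11, 15 days — an arithmetic progression with common difference 4.
Next gap: 19 days. Sat Jul 3 2004 + 19 days = Thu Jul 22 2004.

Thu Jul 22 2004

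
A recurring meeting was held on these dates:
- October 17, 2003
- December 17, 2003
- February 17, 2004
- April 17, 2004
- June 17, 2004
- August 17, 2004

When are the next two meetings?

October 17, 2004; December 17, 2004

Gaps: 61, 62, 60, 61, 61 days — not constant. Every event is on the 17th of the month.
Pattern: the 17th of every 2 months.
Next: October 2004 → October 17, 2004.
Next: December 2004 → December 17, 2004.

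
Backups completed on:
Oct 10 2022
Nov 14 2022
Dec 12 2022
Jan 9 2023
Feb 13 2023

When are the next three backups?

Mar 13 2023, Apr 10 2023, May 8 2023

All dates are Mondays, 35, 28, 28, 35 days apart.
Specifically, the 2nd Monday of each month.
March 2023 — 2nd Monday is Mar 13 2023.
April 2023 — 2nd Monday is Apr 10 2023.
2nd Monday of May 2023: May 8 2023.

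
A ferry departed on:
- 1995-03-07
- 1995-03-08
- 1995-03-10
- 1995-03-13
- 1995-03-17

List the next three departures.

Intervals are 1, 2, 3, 4 days — an arithmetic progression with common difference 1.
Next gap: 5 days. 1995-03-17 + 5 days = 1995-03-22.
Next gap: 6 days. 1995-03-22 + 6 days = 1995-03-28.
Next gap: 7 days. 1995-03-28 + 7 days = 1995-04-04.

1995-03-22, 1995-03-28, 1995-04-04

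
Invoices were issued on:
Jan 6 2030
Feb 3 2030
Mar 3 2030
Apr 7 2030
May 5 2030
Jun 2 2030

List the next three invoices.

Gaps: 28, 28, 35, 28, 28 days — a mix of 28 and 35. Every date is a Sunday.
Each is the 1st Sunday of its month.
1st Sunday of July 2030: Jul 7 2030.
August 2030 — 1st Sunday is Aug 4 2030.
September 2030 — 1st Sunday is Sep 1 2030.

Jul 7 2030, Aug 4 2030, Sep 1 2030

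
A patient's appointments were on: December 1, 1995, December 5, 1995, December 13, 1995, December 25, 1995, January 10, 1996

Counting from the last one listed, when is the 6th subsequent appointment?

The spacing grows by 4 each time: 4, 8, 12, 16 days.
Next gap: 20 days. January 10, 1996 + 20 days = January 30, 1996.
Next gap: 24 days. January 30, 1996 + 24 days = February 23, 1996.
Next gap: 28 days. February 23, 1996 + 28 days = March 22, 1996.
Next gap: 32 days. March 22, 1996 + 32 days = April 23, 1996.
Next gap: 36 days. April 23, 1996 + 36 days = May 29, 1996.
Next gap: 40 days. May 29, 1996 + 40 days = July 8, 1996.

July 8, 1996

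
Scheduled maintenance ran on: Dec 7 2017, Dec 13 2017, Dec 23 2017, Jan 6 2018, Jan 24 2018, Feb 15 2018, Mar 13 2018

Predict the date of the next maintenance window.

The spacing grows by 4 each time: 6, 10, 14, 18, 22, 26 days.
Next gap: 30 days. Mar 13 2018 + 30 days = Apr 12 2018.

Apr 12 2018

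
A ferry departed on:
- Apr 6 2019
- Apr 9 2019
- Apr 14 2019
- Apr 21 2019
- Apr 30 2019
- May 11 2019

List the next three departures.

Intervals are 3, 5, 7, 9, 11 days — an arithmetic progression with common difference 2.
Next gap: 13 days. May 11 2019 + 13 days = May 24 2019.
Next gap: 15 days. May 24 2019 + 15 days = Jun 8 2019.
Next gap: 17 days. Jun 8 2019 + 17 days = Jun 25 2019.

May 24 2019, Jun 8 2019, Jun 25 2019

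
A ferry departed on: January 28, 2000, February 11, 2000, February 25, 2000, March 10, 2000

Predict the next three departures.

March 24, 2000; April 7, 2000; April 21, 2000

Every event comes 14 days after the last (14, 14, 14).
March 10, 2000 + 14 days = March 24, 2000.
March 24, 2000 + 14 days = April 7, 2000.
April 7, 2000 + 14 days = April 21, 2000.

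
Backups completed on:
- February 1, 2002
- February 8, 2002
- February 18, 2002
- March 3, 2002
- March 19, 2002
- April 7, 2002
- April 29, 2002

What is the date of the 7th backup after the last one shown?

The spacing grows by 3 each time: 7, 10, 13, 16, 19, 22 days.
Next gap: 25 days. April 29, 2002 + 25 days = May 24, 2002.
Next gap: 28 days. May 24, 2002 + 28 days = June 21, 2002.
Next gap: 31 days. June 21, 2002 + 31 days = July 22, 2002.
Next gap: 34 days. July 22, 2002 + 34 days = August 25, 2002.
Next gap: 37 days. August 25, 2002 + 37 days = October 1, 2002.
Next gap: 40 days. October 1, 2002 + 40 days = November 10, 2002.
Next gap: 43 days. November 10, 2002 + 43 days = December 23, 2002.

December 23, 2002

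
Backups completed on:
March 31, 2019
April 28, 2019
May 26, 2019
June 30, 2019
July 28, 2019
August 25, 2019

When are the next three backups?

These are Sundays with 28, 28, 35, 28, 28-day gaps.
Each is the final Sunday of its month — March 31, 2019 is past the 28th, so '4th Sunday' doesn't fit.
September 2019 ends with Sunday September 29, 2019.
Last Sunday of October 2019: October 27, 2019.
Last Sunday of November 2019: November 24, 2019.

September 29, 2019; October 27, 2019; November 24, 2019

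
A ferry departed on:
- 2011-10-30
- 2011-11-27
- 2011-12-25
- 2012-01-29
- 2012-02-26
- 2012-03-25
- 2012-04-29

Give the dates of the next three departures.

2012-05-27, 2012-06-24, 2012-07-29

Every date is a Sunday; gaps 28, 28, 35, 28, 28, 35 days.
Each is the last Sunday of its month (at least one falls on the 29th or later, ruling out '4th Sunday').
May 2012 ends with Sunday 2012-05-27.
June 2012 ends with Sunday 2012-06-24.
July 2012 ends with Sunday 2012-07-29.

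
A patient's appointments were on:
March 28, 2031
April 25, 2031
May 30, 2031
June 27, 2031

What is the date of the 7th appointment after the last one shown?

Every date is a Friday; gaps 28, 35, 28 days.
Each is the last Friday of its month (at least one falls on the 29th or later, ruling out '4th Friday').
Last Friday of July 2031: July 25, 2031.
Last Friday of August 2031: August 29, 2031.
Last Friday of September 2031: September 26, 2031.
Last Friday of October 2031: October 31, 2031.
Last Friday of November 2031: November 28, 2031.
December 2031 ends with Friday December 26, 2031.
January 2032 ends with Friday January 30, 2032.

January 30, 2032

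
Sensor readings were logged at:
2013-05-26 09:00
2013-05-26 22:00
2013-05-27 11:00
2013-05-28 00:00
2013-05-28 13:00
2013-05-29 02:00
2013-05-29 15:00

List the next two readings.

Spacing: 13, 13, 13, 13, 13, 13 h — constant 13 h.
2013-05-29 15:00 + 13 h = 2013-05-30 04:00.
2013-05-30 04:00 + 13 h = 2013-05-30 17:00.

2013-05-30 04:00, 2013-05-30 17:00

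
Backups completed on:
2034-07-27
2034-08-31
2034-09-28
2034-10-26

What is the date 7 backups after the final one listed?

All Thursdays; the gaps (35, 28, 28) vary with month length.
This is the last Thursday of each month.
Last Thursday of November 2034: 2034-11-30.
December 2034 ends with Thursday 2034-12-28.
January 2035 ends with Thursday 2035-01-25.
February 2035 ends with Thursday 2035-02-22.
March 2035 ends with Thursday 2035-03-29.
Last Thursday of April 2035: 2035-04-26.
Last Thursday of May 2035: 2035-05-31.

2035-05-31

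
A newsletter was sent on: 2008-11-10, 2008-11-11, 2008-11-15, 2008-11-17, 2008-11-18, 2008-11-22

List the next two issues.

2008-11-24, 2008-11-25

The gap pattern 1, 4, 2, 1, 4 repeats every 3 events.
These are the Mondays, Tuesdays and Saturdays of each week.
Next Monday: 2008-11-24.
Next Tuesday: 2008-11-25.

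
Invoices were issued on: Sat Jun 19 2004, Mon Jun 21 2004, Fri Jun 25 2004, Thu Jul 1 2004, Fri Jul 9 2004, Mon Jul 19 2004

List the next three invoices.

The spacing grows by 2 each time: 2, 4, 6, 8, 10 days.
Next gap: 12 days. Mon Jul 19 2004 + 12 days = Sat Jul 31 2004.
Next gap: 14 days. Sat Jul 31 2004 + 14 days = Sat Aug 14 2004.
Next gap: 16 days. Sat Aug 14 2004 + 16 days = Mon Aug 30 2004.

Sat Jul 31 2004, Sat Aug 14 2004, Mon Aug 30 2004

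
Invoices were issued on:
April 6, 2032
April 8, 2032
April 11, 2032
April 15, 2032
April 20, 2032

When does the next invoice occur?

Intervals are 2, 3, 4, 5 days — an arithmetic progression with common difference 1.
Next gap: 6 days. April 20, 2032 + 6 days = April 26, 2032.

April 26, 2032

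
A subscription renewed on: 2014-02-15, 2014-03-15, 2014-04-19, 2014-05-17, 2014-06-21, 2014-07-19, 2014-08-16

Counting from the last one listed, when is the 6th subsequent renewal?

2015-02-21

These are Saturdays at 28- or 35-day spacing (28, 35, 28, 35, 28, 28).
The pattern: 3rd Saturday of the month.
September 2014 — 3rd Saturday is 2014-09-20.
October 2014 — 3rd Saturday is 2014-10-18.
3rd Saturday of November 2014: 2014-11-15.
3rd Saturday of December 2014: 2014-12-20.
January 2015 — 3rd Saturday is 2015-01-17.
February 2015 — 3rd Saturday is 2015-02-21.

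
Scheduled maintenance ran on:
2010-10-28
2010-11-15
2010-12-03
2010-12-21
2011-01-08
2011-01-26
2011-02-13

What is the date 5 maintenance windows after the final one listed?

Every event comes 18 days after the last (18, 18, 18, 18, 18, 18).
2011-02-13 + 18 days = 2011-03-03.
2011-03-03 + 18 days = 2011-03-21.
2011-03-21 + 18 days = 2011-04-08.
2011-04-08 + 18 days = 2011-04-26.
2011-04-26 + 18 days = 2011-05-14.

2011-05-14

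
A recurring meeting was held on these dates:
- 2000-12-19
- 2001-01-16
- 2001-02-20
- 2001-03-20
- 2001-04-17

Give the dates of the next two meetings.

2001-05-15, 2001-06-19

All dates are Tuesdays, 28, 35, 28, 28 days apart.
Specifically, the 3rd Tuesday of each month.
3rd Tuesday of May 2001: 2001-05-15.
June 2001 — 3rd Tuesday is 2001-06-19.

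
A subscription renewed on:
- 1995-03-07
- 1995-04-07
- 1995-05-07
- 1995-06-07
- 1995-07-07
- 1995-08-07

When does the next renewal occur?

1995-09-07

Each date is the 7th; the gaps (31, 30, 31, 30, 31) track the month lengths.
The rule is the 7th of each month.
September 1995: 1995-09-07.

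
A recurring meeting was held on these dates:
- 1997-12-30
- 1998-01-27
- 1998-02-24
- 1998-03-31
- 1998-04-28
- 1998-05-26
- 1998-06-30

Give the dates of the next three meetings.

All Tuesdays; the gaps (28, 28, 35, 28, 28, 35) vary with month length.
This is the last Tuesday of each month.
Last Tuesday of July 1998: 1998-07-28.
August 1998 ends with Tuesday 1998-08-25.
Last Tuesday of September 1998: 1998-09-29.

1998-07-28, 1998-08-25, 1998-09-29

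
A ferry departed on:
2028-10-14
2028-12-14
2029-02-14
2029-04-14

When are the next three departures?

2029-06-14, 2029-08-14, 2029-10-14

Gaps: 61, 62, 59 days — not constant. Every event is on the 14th of the month.
Pattern: the 14th of every 2 months.
Next: June 2029 → 2029-06-14.
Next: August 2029 → 2029-08-14.
Next: October 2029 → 2029-10-14.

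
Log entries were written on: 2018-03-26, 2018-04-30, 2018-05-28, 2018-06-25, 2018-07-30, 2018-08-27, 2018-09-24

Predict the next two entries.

2018-10-29, 2018-11-26

All Mondays; the gaps (35, 28, 28, 35, 28, 28) vary with month length.
This is the last Monday of each month.
October 2018 ends with Monday 2018-10-29.
November 2018 ends with Monday 2018-11-26.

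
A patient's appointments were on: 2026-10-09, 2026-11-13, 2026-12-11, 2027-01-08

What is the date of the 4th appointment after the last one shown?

2027-05-14

All dates are Fridays, 35, 28, 28 days apart.
Specifically, the 2nd Friday of each month.
February 2027 — 2nd Friday is 2027-02-12.
2nd Friday of March 2027: 2027-03-12.
April 2027 — 2nd Friday is 2027-04-09.
May 2027 — 2nd Friday is 2027-05-14.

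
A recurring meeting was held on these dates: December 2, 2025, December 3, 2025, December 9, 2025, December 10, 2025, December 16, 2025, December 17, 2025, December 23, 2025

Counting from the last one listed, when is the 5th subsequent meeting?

Every event lands on a Tuesday or Wednesday (gaps cycle 1, 6, 1, 6, 1, 6).
So the schedule is: every Tuesday and Wednesday.
The following Wednesday is December 24, 2025.
The following Tuesday is December 30, 2025.
The following Wednesday is December 31, 2025.
Next Tuesday: January 6, 2026.
Next Wednesday: January 7, 2026.

January 7, 2026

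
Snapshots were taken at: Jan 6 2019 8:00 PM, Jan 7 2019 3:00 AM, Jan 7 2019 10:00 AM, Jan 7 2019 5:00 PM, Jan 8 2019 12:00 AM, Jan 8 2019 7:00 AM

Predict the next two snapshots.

Spacing: 7, 7, 7, 7, 7 h — constant 7 h.
Jan 8 2019 7:00 AM + 7 h = Jan 8 2019 2:00 PM.
Jan 8 2019 2:00 PM + 7 h = Jan 8 2019 9:00 PM.

Jan 8 2019 2:00 PM, Jan 8 2019 9:00 PM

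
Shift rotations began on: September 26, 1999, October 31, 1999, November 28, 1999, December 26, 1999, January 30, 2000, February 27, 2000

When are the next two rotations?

Every date is a Sunday; gaps 35, 28, 28, 35, 28 days.
Each is the last Sunday of its month (at least one falls on the 29th or later, ruling out '4th Sunday').
March 2000 ends with Sunday March 26, 2000.
April 2000 ends with Sunday April 30, 2000.

March 26, 2000; April 30, 2000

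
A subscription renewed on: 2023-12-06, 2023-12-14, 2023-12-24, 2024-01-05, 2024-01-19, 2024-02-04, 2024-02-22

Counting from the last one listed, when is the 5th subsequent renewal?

Gaps: 8, 10, 12, 14, 16, 18 days — each gap is 2 larger than the previous one.
Next gap: 20 days. 2024-02-22 + 20 days = 2024-03-13.
Next gap: 22 days. 2024-03-13 + 22 days = 2024-04-04.
Next gap: 24 days. 2024-04-04 + 24 days = 2024-04-28.
Next gap: 26 days. 2024-04-28 + 26 days = 2024-05-24.
Next gap: 28 days. 2024-05-24 + 28 days = 2024-06-21.

2024-06-21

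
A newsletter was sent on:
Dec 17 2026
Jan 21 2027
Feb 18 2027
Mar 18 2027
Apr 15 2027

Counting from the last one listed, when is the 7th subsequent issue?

Nov 18 2027

All dates are Thursdays, 35, 28, 28, 28 days apart.
Specifically, the 3rd Thursday of each month.
3rd Thursday of May 2027: May 20 2027.
3rd Thursday of June 2027: Jun 17 2027.
3rd Thursday of July 2027: Jul 15 2027.
August 2027 — 3rd Thursday is Aug 19 2027.
3rd Thursday of September 2027: Sep 16 2027.
3rd Thursday of October 2027: Oct 21 2027.
November 2027 — 3rd Thursday is Nov 18 2027.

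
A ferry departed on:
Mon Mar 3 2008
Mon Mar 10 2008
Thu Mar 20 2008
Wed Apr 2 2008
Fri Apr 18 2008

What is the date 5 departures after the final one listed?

Thu Aug 21 2008

Intervals are 7, 10, 13, 16 days — an arithmetic progression with common difference 3.
Next gap: 19 days. Fri Apr 18 2008 + 19 days = Wed May 7 2008.
Next gap: 22 days. Wed May 7 2008 + 22 days = Thu May 29 2008.
Next gap: 25 days. Thu May 29 2008 + 25 days = Mon Jun 23 2008.
Next gap: 28 days. Mon Jun 23 2008 + 28 days = Mon Jul 21 2008.
Next gap: 31 days. Mon Jul 21 2008 + 31 days = Thu Aug 21 2008.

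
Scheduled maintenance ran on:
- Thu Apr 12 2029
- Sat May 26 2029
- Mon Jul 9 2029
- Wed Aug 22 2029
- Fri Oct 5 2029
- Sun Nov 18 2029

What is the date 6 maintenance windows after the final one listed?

Fri Aug 9 2030

Every event comes 44 days after the last (44, 44, 44, 44, 44).
Sun Nov 18 2029 + 44 days = Tue Jan 1 2030.
Tue Jan 1 2030 + 44 days = Thu Feb 14 2030.
Thu Feb 14 2030 + 44 days = Sat Mar 30 2030.
Sat Mar 30 2030 + 44 days = Mon May 13 2030.
Mon May 13 2030 + 44 days = Wed Jun 26 2030.
Wed Jun 26 2030 + 44 days = Fri Aug 9 2030.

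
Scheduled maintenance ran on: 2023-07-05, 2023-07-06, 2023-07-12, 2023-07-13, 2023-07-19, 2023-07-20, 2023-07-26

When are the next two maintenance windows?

2023-07-27, 2023-08-02

Every event lands on a Wednesday or Thursday (gaps cycle 1, 6, 1, 6, 1, 6).
So the schedule is: every Wednesday and Thursday.
Next Thursday: 2023-07-27.
The following Wednesday is 2023-08-02.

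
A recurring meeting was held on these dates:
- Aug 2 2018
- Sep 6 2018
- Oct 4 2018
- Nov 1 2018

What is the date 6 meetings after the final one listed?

These are Thursdays at 28- or 35-day spacing (35, 28, 28).
The pattern: 1st Thursday of the month.
1st Thursday of December 2018: Dec 6 2018.
1st Thursday of January 2019: Jan 3 2019.
February 2019 — 1st Thursday is Feb 7 2019.
March 2019 — 1st Thursday is Mar 7 2019.
1st Thursday of April 2019: Apr 4 2019.
May 2019 — 1st Thursday is May 2 2019.

May 2 2019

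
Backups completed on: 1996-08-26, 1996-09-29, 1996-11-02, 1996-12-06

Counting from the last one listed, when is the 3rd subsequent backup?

1997-03-18

The spacing is 34, 34, 34 days — always 34 days.
1996-12-06 + 34 days = 1997-01-09.
1997-01-09 + 34 days = 1997-02-12.
1997-02-12 + 34 days = 1997-03-18.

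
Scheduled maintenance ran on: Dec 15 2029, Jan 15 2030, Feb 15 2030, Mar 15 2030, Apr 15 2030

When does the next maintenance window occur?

The day-of-month is always 15 (31, 31, 28, 31 days between events).
So this recurs on the 15th of each month.
May 2030: May 15 2030.

May 15 2030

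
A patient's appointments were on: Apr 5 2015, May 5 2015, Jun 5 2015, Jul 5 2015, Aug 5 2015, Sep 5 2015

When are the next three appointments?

Oct 5 2015, Nov 5 2015, Dec 5 2015

The day-of-month is always 5 (30, 31, 30, 31, 31 days between events).
So this recurs on the 5th of each month.
October 2015: Oct 5 2015.
November 2015: Nov 5 2015.
December 2015: Dec 5 2015.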